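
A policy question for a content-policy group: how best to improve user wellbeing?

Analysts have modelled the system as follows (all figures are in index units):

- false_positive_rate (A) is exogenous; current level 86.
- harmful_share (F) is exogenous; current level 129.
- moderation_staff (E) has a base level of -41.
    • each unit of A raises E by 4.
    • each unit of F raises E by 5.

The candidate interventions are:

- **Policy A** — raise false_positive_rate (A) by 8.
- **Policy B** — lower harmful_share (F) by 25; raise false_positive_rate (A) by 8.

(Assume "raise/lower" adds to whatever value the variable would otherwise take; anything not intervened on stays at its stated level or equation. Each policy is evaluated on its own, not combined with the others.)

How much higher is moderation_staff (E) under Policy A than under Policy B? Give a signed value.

125

Policy A (A + 8):
  A = 86 + 8 = 94
  F = 129
  E = -41 + 4·94 + 5·129 = 980
Policy B (F − 25, A + 8):
  A = 86 + 8 = 94
  F = 129 − 25 = 104
  E = -41 + 4·94 + 5·104 = 855
E: 980 − 855 = 125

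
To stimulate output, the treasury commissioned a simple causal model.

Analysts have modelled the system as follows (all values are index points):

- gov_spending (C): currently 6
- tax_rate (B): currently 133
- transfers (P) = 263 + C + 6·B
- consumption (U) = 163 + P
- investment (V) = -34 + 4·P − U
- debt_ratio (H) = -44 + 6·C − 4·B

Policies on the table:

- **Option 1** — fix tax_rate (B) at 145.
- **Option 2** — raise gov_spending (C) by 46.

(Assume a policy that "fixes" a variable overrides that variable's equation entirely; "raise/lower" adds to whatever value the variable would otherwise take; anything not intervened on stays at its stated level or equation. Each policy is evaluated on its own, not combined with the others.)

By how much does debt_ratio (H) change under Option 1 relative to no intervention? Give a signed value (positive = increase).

-48

Baseline:
  C = 6
  B = 133
  H = -44 + 6·6 − 4·133 = -540
Option 1 (B := 145):
  C = 6
  B = 145
  H = -44 + 6·6 − 4·145 = -588
Change in H: -588 − (-540) = -48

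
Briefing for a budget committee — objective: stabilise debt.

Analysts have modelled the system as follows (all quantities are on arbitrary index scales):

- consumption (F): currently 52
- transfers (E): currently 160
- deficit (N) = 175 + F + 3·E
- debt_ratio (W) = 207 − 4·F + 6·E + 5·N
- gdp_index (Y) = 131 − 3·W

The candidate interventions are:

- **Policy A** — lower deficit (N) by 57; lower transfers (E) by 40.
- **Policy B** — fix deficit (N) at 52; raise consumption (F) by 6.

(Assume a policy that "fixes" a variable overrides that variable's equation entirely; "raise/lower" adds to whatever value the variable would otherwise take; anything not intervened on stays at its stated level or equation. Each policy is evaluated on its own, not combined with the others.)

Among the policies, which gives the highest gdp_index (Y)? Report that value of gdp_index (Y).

Policy A (N − 57, E − 40):
  F = 52
  E = 160 − 40 = 120
  N = 175 + 52 + 3·120 (−57 from intervention) = 530
  W = 207 − 4·52 + 6·120 + 5·530 = 3369
  Y = 131 − 3·3369 = -9976
Policy B (N := 52, F + 6):
  F = 52 + 6 = 58
  E = 160
  N = 52
  W = 207 − 4·58 + 6·160 + 5·52 = 1195
  Y = 131 − 3·1195 = -3454
Comparing — Policy A: Y=-9976, Policy B: Y=-3454. Highest is -3454 (Policy B).

-3454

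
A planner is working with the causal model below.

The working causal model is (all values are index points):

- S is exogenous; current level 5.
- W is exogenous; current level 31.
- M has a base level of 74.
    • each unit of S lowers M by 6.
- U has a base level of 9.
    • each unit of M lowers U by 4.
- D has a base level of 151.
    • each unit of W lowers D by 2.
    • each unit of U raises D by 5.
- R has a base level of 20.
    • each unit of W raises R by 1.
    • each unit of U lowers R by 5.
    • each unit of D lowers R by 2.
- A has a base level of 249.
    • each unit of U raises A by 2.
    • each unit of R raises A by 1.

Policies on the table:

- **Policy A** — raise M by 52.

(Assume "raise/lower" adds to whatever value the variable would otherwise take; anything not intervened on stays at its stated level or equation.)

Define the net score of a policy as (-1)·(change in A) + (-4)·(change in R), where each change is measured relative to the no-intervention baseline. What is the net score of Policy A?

Baseline:
  S = 5
  W = 31
  M = 74 − 6·5 = 44
  U = 9 − 4·44 = -167
  D = 151 − 2·31 + 5·(-167) = -746
  R = 20 + 31 − 5·(-167) − 2·(-746) = 2378
  A = 249 + 2·(-167) + 2378 = 2293
Policy A (M + 52):
  S = 5
  W = 31
  M = 74 − 6·5 (+52 from intervention) = 96
  U = 9 − 4·96 = -375
  D = 151 − 2·31 + 5·(-375) = -1786
  R = 20 + 31 − 5·(-375) − 2·(-1786) = 5498
  A = 249 + 2·(-375) + 5498 = 4997
ΔA = 4997 − 2293 = 2704; ΔR = 5498 − 2378 = 3120
Score = (-1)·2704 + (-4)·3120 = -15184

-15184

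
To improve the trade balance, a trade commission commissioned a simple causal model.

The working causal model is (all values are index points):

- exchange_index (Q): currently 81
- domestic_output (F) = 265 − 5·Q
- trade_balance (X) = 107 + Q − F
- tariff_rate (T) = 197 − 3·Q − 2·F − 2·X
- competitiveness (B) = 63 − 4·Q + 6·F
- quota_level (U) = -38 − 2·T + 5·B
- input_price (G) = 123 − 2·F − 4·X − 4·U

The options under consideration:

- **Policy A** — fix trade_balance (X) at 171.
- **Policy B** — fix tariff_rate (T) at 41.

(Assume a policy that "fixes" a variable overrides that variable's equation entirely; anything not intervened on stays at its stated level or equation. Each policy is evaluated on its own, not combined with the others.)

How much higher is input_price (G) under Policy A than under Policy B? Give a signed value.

-564

Policy A (X := 171):
  Q = 81
  F = 265 − 5·81 = -140
  X = 171
  T = 197 − 3·81 − 2·(-140) − 2·171 = -108
  B = 63 − 4·81 + 6·(-140) = -1101
  U = -38 − 2·(-108) + 5·(-1101) = -5327
  G = 123 − 2·(-140) − 4·171 − 4·(-5327) = 21027
Policy B (T := 41):
  Q = 81
  F = 265 − 5·81 = -140
  X = 107 + 81 − (-140) = 328
  T = 41
  B = 63 − 4·81 + 6·(-140) = -1101
  U = -38 − 2·41 + 5·(-1101) = -5625
  G = 123 − 2·(-140) − 4·328 − 4·(-5625) = 21591
G: 21027 − 21591 = -564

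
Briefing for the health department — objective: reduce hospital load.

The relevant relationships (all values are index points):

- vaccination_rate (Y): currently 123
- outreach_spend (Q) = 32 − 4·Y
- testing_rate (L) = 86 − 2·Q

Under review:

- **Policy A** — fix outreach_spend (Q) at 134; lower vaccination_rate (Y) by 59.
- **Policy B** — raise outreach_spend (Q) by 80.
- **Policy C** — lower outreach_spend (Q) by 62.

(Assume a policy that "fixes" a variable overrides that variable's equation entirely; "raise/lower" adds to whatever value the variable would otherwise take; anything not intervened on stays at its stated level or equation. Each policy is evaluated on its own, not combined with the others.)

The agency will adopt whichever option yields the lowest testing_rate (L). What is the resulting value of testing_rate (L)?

-182

Policy A (Q := 134, Y − 59):
  Y = 123 − 59 = 64
  Q = 134
  L = 86 − 2·134 = -182
Policy B (Q + 80):
  Y = 123
  Q = 32 − 4·123 (+80 from intervention) = -380
  L = 86 − 2·(-380) = 846
Policy C (Q − 62):
  Y = 123
  Q = 32 − 4·123 (−62 from intervention) = -522
  L = 86 − 2·(-522) = 1130
Comparing — Policy A: L=-182, Policy B: L=846, Policy C: L=1130. Lowest is -182 (Policy A).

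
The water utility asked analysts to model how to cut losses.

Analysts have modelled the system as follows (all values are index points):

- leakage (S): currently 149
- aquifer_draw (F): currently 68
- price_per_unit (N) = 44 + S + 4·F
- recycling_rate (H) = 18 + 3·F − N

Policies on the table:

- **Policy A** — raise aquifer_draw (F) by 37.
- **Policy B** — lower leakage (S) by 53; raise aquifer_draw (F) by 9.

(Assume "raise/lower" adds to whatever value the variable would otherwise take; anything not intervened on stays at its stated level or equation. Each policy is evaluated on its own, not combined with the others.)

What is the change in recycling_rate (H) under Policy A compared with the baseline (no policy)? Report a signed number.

Baseline:
  S = 149
  F = 68
  N = 44 + 149 + 4·68 = 465
  H = 18 + 3·68 − 465 = -243
Policy A (F + 37):
  S = 149
  F = 68 + 37 = 105
  N = 44 + 149 + 4·105 = 613
  H = 18 + 3·105 − 613 = -280
Change in H: -280 − (-243) = -37

-37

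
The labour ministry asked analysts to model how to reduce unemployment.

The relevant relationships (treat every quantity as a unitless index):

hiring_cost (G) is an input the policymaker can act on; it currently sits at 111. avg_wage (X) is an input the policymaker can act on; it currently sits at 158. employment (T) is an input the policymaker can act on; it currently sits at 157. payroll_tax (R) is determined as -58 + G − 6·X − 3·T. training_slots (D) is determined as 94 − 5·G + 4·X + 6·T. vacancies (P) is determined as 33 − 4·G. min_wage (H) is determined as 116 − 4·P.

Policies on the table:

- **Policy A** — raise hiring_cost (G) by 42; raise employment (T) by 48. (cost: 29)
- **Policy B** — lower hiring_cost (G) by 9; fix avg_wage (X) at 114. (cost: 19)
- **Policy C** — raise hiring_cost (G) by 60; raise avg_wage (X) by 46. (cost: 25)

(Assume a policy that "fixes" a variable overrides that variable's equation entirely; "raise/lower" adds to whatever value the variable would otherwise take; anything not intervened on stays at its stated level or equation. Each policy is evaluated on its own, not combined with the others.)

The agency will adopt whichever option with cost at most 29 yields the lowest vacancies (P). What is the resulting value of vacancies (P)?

Policy A (G + 42, T + 48):
  G = 111 + 42 = 153
  P = 33 − 4·153 = -579
Policy B (G − 9, X := 114):
  G = 111 − 9 = 102
  P = 33 − 4·102 = -375
Policy C (G + 60, X + 46):
  G = 111 + 60 = 171
  P = 33 − 4·171 = -651
Comparing — Policy A: P=-579, Policy B: P=-375, Policy C: P=-651. Lowest is -651 (Policy C).

-651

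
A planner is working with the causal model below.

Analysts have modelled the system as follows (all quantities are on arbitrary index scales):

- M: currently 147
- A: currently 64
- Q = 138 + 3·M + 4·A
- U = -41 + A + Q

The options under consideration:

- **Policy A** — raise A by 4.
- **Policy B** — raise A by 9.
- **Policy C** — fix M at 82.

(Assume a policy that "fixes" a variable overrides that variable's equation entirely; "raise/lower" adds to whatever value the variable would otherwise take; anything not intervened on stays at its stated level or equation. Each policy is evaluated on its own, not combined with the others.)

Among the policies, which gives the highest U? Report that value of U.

Policy A (A + 4):
  M = 147
  A = 64 + 4 = 68
  Q = 138 + 3·147 + 4·68 = 851
  U = -41 + 68 + 851 = 878
Policy B (A + 9):
  M = 147
  A = 64 + 9 = 73
  Q = 138 + 3·147 + 4·73 = 871
  U = -41 + 73 + 871 = 903
Policy C (M := 82):
  M = 82
  A = 64
  Q = 138 + 3·82 + 4·64 = 640
  U = -41 + 64 + 640 = 663
Comparing — Policy A: U=878, Policy B: U=903, Policy C: U=663. Highest is 903 (Policy B).

903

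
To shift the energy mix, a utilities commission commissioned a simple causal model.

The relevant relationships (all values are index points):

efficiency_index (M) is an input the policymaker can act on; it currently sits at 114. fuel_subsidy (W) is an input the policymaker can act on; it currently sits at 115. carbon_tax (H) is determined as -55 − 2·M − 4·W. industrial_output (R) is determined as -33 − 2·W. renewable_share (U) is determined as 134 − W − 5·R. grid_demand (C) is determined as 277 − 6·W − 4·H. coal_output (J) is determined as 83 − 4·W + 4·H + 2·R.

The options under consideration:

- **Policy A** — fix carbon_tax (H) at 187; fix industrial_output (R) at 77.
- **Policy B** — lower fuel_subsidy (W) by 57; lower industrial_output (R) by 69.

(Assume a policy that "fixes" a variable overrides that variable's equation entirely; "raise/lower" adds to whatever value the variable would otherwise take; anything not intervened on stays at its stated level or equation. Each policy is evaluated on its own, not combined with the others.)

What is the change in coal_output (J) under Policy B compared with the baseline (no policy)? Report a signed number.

1230

Baseline:
  M = 114
  W = 115
  H = -55 − 2·114 − 4·115 = -743
  R = -33 − 2·115 = -263
  J = 83 − 4·115 + 4·(-743) + 2·(-263) = -3875
Policy B (W − 57, R − 69):
  M = 114
  W = 115 − 57 = 58
  H = -55 − 2·114 − 4·58 = -515
  R = -33 − 2·58 (−69 from intervention) = -218
  J = 83 − 4·58 + 4·(-515) + 2·(-218) = -2645
Change in J: -2645 − (-3875) = 1230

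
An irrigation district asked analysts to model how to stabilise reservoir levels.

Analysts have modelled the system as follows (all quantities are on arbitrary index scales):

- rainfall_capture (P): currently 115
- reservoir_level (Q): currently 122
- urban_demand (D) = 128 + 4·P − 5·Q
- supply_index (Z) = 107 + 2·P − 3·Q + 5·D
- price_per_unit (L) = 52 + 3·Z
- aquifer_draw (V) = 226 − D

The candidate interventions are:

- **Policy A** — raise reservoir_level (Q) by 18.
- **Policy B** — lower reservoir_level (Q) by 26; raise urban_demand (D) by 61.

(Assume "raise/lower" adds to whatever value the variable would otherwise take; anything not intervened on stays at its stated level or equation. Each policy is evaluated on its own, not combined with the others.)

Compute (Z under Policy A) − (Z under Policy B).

-1537

Policy A (Q + 18):
  P = 115
  Q = 122 + 18 = 140
  D = 128 + 4·115 − 5·140 = -112
  Z = 107 + 2·115 − 3·140 + 5·(-112) = -643
Policy B (Q − 26, D + 61):
  P = 115
  Q = 122 − 26 = 96
  D = 128 + 4·115 − 5·96 (+61 from intervention) = 169
  Z = 107 + 2·115 − 3·96 + 5·169 = 894
Z: -643 − 894 = -1537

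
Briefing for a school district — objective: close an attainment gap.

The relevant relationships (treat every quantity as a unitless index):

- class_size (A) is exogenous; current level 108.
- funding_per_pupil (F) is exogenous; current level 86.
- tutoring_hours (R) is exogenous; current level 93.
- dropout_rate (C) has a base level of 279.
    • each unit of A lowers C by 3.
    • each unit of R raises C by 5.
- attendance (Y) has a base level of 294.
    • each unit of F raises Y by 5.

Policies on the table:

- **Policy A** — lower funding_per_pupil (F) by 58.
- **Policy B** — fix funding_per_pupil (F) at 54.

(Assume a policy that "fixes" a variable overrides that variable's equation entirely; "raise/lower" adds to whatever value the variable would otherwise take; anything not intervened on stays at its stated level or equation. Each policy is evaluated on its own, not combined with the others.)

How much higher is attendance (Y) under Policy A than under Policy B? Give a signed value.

Policy A (F − 58):
  F = 86 − 58 = 28
  Y = 294 + 5·28 = 434
Policy B (F := 54):
  F = 54
  Y = 294 + 5·54 = 564
Y: 434 − 564 = -130

-130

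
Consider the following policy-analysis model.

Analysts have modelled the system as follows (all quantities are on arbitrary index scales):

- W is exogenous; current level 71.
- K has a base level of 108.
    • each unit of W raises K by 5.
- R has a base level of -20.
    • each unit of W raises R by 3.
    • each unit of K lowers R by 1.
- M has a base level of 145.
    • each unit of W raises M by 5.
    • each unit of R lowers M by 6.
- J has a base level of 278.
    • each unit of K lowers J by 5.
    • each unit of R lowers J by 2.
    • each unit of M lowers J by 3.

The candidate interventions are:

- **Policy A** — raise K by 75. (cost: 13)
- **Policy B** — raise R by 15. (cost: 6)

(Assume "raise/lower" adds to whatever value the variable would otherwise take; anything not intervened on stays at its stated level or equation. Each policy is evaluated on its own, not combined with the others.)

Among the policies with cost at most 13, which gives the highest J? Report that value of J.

Policy A (K + 75):
  W = 71
  K = 108 + 5·71 (+75 from intervention) = 538
  R = -20 + 3·71 − 538 = -345
  M = 145 + 5·71 − 6·(-345) = 2570
  J = 278 − 5·538 − 2·(-345) − 3·2570 = -9432
Policy B (R + 15):
  W = 71
  K = 108 + 5·71 = 463
  R = -20 + 3·71 − 463 (+15 from intervention) = -255
  M = 145 + 5·71 − 6·(-255) = 2030
  J = 278 − 5·463 − 2·(-255) − 3·2030 = -7617
Comparing — Policy A: J=-9432, Policy B: J=-7617. Highest is -7617 (Policy B).

-7617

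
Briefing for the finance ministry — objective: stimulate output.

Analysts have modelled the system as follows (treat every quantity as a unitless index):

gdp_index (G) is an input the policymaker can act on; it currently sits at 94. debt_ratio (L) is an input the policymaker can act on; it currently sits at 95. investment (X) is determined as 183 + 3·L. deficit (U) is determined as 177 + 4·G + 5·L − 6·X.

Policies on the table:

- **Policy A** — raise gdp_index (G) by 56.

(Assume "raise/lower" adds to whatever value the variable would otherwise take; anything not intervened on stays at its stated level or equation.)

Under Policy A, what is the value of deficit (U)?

Policy A (G + 56):
  G = 94 + 56 = 150
  L = 95
  X = 183 + 3·95 = 468
  U = 177 + 4·150 + 5·95 − 6·468 = -1556

-1556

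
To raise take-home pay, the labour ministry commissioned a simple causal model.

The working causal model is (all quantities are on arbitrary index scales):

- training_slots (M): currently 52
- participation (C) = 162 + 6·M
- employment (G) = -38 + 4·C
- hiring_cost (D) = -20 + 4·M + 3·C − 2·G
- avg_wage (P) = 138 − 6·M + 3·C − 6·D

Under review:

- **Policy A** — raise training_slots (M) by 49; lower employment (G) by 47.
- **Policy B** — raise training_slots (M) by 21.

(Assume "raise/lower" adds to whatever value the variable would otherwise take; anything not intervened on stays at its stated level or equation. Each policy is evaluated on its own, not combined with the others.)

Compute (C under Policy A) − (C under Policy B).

168

Policy A (M + 49, G − 47):
  M = 52 + 49 = 101
  C = 162 + 6·101 = 768
Policy B (M + 21):
  M = 52 + 21 = 73
  C = 162 + 6·73 = 600
C: 768 − 600 = 168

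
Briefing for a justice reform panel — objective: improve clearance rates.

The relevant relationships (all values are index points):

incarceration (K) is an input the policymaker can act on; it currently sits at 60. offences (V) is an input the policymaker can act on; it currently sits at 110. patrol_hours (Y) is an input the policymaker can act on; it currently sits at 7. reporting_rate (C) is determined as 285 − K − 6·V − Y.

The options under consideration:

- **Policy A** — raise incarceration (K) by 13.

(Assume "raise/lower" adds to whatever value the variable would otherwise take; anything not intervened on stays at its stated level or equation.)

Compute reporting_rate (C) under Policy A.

Policy A (K + 13):
  K = 60 + 13 = 73
  V = 110
  Y = 7
  C = 285 − 73 − 6·110 − 7 = -455

-455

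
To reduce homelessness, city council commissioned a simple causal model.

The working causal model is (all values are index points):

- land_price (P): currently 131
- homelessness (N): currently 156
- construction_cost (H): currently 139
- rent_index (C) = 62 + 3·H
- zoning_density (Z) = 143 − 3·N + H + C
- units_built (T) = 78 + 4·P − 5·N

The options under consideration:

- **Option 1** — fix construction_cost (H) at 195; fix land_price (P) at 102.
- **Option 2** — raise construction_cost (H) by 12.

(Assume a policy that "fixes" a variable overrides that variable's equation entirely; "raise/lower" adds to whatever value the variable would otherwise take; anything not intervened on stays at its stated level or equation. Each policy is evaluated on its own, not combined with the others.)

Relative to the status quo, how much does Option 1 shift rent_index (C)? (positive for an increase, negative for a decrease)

Baseline:
  H = 139
  C = 62 + 3·139 = 479
Option 1 (H := 195, P := 102):
  H = 195
  C = 62 + 3·195 = 647
Change in C: 647 − 479 = 168

168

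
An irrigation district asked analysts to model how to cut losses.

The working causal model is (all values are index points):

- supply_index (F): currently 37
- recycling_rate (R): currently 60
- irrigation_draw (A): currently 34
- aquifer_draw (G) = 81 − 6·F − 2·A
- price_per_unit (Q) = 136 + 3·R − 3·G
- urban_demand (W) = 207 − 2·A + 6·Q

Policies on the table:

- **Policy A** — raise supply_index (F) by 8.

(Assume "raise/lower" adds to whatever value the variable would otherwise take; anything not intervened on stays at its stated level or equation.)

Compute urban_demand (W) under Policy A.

Policy A (F + 8):
  F = 37 + 8 = 45
  R = 60
  A = 34
  G = 81 − 6·45 − 2·34 = -257
  Q = 136 + 3·60 − 3·(-257) = 1087
  W = 207 − 2·34 + 6·1087 = 6661

6661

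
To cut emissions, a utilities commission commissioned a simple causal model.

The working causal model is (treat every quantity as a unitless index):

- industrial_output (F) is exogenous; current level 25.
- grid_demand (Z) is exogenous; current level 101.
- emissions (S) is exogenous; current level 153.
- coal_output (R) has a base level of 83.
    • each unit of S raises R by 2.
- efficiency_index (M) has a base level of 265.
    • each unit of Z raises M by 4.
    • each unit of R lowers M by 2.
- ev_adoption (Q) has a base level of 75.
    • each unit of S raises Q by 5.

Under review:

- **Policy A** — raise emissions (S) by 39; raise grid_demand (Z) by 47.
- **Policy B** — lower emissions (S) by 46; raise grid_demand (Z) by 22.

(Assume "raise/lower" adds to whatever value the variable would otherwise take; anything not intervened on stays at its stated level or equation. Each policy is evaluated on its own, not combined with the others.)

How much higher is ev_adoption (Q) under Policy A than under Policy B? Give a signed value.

425

Policy A (S + 39, Z + 47):
  S = 153 + 39 = 192
  Q = 75 + 5·192 = 1035
Policy B (S − 46, Z + 22):
  S = 153 − 46 = 107
  Q = 75 + 5·107 = 610
Q: 1035 − 610 = 425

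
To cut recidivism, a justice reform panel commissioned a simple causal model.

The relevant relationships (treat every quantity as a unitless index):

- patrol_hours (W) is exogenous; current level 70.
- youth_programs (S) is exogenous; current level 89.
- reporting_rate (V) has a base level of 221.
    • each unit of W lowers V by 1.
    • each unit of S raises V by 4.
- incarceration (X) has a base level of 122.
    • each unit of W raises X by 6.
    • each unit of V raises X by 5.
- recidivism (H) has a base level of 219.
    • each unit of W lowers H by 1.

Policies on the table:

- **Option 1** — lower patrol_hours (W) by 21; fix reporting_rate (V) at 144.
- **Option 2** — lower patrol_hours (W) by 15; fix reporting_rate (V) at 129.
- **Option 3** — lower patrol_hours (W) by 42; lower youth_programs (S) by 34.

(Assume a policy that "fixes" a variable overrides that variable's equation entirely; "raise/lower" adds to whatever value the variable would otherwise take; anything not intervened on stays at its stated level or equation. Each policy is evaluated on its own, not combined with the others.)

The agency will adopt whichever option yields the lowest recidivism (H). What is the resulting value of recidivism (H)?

Option 1 (W − 21, V := 144):
  W = 70 − 21 = 49
  H = 219 − 49 = 170
Option 2 (W − 15, V := 129):
  W = 70 − 15 = 55
  H = 219 − 55 = 164
Option 3 (W − 42, S − 34):
  W = 70 − 42 = 28
  H = 219 − 28 = 191
Comparing — Option 1: H=170, Option 2: H=164, Option 3: H=191. Lowest is 164 (Option 2).

164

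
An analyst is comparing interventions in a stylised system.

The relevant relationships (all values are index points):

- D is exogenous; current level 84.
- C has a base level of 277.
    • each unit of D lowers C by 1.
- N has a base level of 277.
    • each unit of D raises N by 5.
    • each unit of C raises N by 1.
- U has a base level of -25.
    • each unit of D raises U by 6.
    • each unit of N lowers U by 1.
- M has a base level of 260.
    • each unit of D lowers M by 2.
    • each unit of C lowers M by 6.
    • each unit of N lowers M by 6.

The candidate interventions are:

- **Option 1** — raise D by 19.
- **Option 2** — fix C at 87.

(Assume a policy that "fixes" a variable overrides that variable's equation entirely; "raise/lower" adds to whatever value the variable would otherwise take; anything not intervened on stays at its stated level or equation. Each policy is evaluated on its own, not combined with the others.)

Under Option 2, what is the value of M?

Option 2 (C := 87):
  D = 84
  C = 87
  N = 277 + 5·84 + 87 = 784
  M = 260 − 2·84 − 6·87 − 6·784 = -5134

-5134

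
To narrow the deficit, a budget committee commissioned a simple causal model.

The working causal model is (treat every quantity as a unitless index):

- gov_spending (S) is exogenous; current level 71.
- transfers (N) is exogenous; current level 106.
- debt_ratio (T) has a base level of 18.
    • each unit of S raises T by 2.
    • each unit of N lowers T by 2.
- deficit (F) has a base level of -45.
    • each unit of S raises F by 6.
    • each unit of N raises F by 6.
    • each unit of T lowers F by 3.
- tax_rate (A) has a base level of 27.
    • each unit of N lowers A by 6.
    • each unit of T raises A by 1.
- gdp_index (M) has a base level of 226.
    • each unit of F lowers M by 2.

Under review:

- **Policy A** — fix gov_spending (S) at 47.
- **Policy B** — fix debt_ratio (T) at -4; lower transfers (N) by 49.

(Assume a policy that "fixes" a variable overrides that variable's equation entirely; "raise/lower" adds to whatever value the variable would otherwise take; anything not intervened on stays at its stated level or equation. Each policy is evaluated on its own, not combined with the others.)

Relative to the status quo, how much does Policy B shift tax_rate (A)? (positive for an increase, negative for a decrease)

342

Baseline:
  S = 71
  N = 106
  T = 18 + 2·71 − 2·106 = -52
  A = 27 − 6·106 + (-52) = -661
Policy B (T := -4, N − 49):
  S = 71
  N = 106 − 49 = 57
  T = -4
  A = 27 − 6·57 + (-4) = -319
Change in A: -319 − (-661) = 342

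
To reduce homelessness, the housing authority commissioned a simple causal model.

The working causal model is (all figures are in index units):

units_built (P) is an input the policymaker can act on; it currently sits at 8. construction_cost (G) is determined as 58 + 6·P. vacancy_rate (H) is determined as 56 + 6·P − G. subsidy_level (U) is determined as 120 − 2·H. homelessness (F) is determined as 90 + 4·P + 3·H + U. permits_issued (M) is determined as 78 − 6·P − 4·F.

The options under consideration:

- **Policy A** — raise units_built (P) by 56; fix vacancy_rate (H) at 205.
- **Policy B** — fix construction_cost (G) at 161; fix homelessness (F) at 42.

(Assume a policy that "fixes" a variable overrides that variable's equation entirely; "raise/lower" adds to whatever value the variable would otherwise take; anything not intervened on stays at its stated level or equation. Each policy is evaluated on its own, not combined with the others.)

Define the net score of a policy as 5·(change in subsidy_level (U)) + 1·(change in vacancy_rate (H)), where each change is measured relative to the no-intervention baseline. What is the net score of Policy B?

495

Baseline:
  P = 8
  G = 58 + 6·8 = 106
  H = 56 + 6·8 − 106 = -2
  U = 120 − 2·(-2) = 124
Policy B (G := 161, F := 42):
  P = 8
  G = 161
  H = 56 + 6·8 − 161 = -57
  U = 120 − 2·(-57) = 234
ΔU = 234 − 124 = 110; ΔH = -57 − (-2) = -55
Score = 5·110 + 1·(-55) = 495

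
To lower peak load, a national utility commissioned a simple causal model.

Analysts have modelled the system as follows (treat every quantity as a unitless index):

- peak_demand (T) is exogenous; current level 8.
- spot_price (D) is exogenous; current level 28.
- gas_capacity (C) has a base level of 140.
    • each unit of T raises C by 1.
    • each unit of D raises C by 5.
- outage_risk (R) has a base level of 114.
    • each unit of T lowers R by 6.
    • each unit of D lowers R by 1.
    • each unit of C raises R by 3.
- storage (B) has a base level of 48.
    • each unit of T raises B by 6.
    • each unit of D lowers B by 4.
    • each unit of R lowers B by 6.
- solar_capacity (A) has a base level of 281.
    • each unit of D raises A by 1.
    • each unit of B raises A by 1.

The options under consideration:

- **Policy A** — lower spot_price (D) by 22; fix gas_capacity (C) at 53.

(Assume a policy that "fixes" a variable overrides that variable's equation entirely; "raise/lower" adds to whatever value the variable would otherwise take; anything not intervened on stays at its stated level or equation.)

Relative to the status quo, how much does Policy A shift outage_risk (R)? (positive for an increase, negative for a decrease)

Baseline:
  T = 8
  D = 28
  C = 140 + 8 + 5·28 = 288
  R = 114 − 6·8 − 28 + 3·288 = 902
Policy A (D − 22, C := 53):
  T = 8
  D = 28 − 22 = 6
  C = 53
  R = 114 − 6·8 − 6 + 3·53 = 219
Change in R: 219 − 902 = -683

-683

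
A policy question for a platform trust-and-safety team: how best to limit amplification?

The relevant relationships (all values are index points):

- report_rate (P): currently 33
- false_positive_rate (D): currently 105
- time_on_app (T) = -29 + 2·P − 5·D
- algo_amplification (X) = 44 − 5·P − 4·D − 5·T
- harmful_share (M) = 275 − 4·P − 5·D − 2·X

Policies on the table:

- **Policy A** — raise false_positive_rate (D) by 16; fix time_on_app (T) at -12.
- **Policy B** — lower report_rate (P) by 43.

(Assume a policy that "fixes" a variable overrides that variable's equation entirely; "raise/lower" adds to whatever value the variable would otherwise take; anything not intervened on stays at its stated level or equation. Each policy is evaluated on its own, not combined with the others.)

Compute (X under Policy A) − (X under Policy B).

Policy A (D + 16, T := -12):
  P = 33
  D = 105 + 16 = 121
  T = -12
  X = 44 − 5·33 − 4·121 − 5·(-12) = -545
Policy B (P − 43):
  P = 33 − 43 = -10
  D = 105
  T = -29 + 2·(-10) − 5·105 = -574
  X = 44 − 5·(-10) − 4·105 − 5·(-574) = 2544
X: -545 − 2544 = -3089

-3089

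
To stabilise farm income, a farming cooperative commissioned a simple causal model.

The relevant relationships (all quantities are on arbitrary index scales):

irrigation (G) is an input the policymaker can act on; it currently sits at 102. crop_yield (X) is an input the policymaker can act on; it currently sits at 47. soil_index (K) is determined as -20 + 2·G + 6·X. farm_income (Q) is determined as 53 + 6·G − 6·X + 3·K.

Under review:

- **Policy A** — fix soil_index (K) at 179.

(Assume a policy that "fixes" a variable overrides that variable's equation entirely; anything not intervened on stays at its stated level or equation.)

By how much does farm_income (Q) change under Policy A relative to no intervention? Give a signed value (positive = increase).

Baseline:
  G = 102
  X = 47
  K = -20 + 2·102 + 6·47 = 466
  Q = 53 + 6·102 − 6·47 + 3·466 = 1781
Policy A (K := 179):
  G = 102
  X = 47
  K = 179
  Q = 53 + 6·102 − 6·47 + 3·179 = 920
Change in Q: 920 − 1781 = -861

-861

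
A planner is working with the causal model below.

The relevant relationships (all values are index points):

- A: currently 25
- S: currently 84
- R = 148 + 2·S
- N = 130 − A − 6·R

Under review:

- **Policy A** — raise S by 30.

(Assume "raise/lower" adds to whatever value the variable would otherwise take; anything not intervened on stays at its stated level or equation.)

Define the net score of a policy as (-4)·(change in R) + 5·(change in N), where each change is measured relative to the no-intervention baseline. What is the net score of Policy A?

Baseline:
  A = 25
  S = 84
  R = 148 + 2·84 = 316
  N = 130 − 25 − 6·316 = -1791
Policy A (S + 30):
  A = 25
  S = 84 + 30 = 114
  R = 148 + 2·114 = 376
  N = 130 − 25 − 6·376 = -2151
ΔR = 376 − 316 = 60; ΔN = -2151 − (-1791) = -360
Score = (-4)·60 + 5·(-360) = -2040

-2040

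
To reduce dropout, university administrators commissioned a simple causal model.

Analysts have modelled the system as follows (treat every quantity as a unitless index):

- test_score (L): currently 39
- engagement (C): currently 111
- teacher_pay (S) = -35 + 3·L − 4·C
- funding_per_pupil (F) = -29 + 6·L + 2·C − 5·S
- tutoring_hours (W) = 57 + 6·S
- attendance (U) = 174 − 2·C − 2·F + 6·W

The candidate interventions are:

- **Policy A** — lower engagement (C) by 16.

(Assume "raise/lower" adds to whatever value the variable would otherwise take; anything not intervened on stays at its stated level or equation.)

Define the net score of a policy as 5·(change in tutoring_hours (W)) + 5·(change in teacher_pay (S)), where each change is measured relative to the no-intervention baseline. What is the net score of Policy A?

Baseline:
  L = 39
  C = 111
  S = -35 + 3·39 − 4·111 = -362
  W = 57 + 6·(-362) = -2115
Policy A (C − 16):
  L = 39
  C = 111 − 16 = 95
  S = -35 + 3·39 − 4·95 = -298
  W = 57 + 6·(-298) = -1731
ΔW = -1731 − (-2115) = 384; ΔS = -298 − (-362) = 64
Score = 5·384 + 5·64 = 2240

2240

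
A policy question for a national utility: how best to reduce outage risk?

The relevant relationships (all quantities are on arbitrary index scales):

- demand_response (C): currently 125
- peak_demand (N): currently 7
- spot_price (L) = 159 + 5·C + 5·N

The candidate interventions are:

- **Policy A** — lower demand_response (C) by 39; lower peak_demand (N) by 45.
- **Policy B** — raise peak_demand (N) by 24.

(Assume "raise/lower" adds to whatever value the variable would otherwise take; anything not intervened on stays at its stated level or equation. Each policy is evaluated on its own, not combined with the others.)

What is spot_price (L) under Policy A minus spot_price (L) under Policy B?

-540

Policy A (C − 39, N − 45):
  C = 125 − 39 = 86
  N = 7 − 45 = -38
  L = 159 + 5·86 + 5·(-38) = 399
Policy B (N + 24):
  C = 125
  N = 7 + 24 = 31
  L = 159 + 5·125 + 5·31 = 939
L: 399 − 939 = -540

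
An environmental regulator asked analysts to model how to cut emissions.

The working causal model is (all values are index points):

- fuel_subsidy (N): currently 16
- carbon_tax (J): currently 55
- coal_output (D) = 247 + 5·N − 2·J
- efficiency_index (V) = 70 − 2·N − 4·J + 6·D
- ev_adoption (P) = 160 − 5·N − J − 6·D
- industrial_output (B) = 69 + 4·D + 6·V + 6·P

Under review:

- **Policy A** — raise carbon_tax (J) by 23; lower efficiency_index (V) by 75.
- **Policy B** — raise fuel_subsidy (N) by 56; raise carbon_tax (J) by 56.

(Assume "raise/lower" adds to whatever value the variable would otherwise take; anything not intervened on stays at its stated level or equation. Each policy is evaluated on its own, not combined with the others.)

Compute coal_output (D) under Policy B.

385

Policy B (N + 56, J + 56):
  N = 16 + 56 = 72
  J = 55 + 56 = 111
  D = 247 + 5·72 − 2·111 = 385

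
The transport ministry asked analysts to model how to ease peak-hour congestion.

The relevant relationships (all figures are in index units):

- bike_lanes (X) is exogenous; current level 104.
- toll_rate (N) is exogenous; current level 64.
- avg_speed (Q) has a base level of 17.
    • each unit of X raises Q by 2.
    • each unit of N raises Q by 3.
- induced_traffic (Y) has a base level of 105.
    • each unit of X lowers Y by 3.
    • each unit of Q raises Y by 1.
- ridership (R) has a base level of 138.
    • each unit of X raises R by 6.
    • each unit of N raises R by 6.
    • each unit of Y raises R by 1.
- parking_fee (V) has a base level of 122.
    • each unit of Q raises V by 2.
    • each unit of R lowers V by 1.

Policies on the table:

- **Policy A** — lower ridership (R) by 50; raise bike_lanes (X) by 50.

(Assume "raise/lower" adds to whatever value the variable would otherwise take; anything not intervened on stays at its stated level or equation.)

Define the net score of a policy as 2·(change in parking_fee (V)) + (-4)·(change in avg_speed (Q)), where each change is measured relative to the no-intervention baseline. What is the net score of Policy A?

Baseline:
  X = 104
  N = 64
  Q = 17 + 2·104 + 3·64 = 417
  Y = 105 − 3·104 + 417 = 210
  R = 138 + 6·104 + 6·64 + 210 = 1356
  V = 122 + 2·417 − 1356 = -400
Policy A (R − 50, X + 50):
  X = 104 + 50 = 154
  N = 64
  Q = 17 + 2·154 + 3·64 = 517
  Y = 105 − 3·154 + 517 = 160
  R = 138 + 6·154 + 6·64 + 160 (−50 from intervention) = 1556
  V = 122 + 2·517 − 1556 = -400
ΔV = -400 − (-400) = 0; ΔQ = 517 − 417 = 100
Score = 2·0 + (-4)·100 = -400

-400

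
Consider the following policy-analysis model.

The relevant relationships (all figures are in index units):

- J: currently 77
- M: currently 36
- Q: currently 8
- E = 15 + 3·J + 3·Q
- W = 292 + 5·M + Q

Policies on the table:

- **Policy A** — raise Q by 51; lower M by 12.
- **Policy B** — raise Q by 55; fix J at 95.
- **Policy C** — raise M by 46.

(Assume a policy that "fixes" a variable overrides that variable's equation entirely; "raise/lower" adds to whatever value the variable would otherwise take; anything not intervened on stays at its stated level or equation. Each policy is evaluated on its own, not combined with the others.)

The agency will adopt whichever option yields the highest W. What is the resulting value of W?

Policy A (Q + 51, M − 12):
  M = 36 − 12 = 24
  Q = 8 + 51 = 59
  W = 292 + 5·24 + 59 = 471
Policy B (Q + 55, J := 95):
  M = 36
  Q = 8 + 55 = 63
  W = 292 + 5·36 + 63 = 535
Policy C (M + 46):
  M = 36 + 46 = 82
  Q = 8
  W = 292 + 5·82 + 8 = 710
Comparing — Policy A: W=471, Policy B: W=535, Policy C: W=710. Highest is 710 (Policy C).

710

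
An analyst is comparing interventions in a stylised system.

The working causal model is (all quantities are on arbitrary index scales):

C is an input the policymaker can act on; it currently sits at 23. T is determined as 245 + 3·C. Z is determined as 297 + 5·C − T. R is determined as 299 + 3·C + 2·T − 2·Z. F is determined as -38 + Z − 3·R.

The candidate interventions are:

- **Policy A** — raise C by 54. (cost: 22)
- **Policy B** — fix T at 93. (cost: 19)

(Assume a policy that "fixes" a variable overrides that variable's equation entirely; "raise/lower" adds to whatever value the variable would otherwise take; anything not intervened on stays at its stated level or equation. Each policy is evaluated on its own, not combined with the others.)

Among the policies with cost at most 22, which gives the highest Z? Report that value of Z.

319

Policy A (C + 54):
  C = 23 + 54 = 77
  T = 245 + 3·77 = 476
  Z = 297 + 5·77 − 476 = 206
Policy B (T := 93):
  C = 23
  T = 93
  Z = 297 + 5·23 − 93 = 319
Comparing — Policy A: Z=206, Policy B: Z=319. Highest is 319 (Policy B).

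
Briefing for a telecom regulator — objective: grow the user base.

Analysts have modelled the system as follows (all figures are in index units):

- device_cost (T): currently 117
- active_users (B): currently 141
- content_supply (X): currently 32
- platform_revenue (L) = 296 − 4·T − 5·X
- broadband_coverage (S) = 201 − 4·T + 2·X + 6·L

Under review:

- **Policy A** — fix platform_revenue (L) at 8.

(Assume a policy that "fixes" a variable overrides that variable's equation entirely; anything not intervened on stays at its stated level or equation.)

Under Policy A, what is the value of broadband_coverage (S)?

-155

Policy A (L := 8):
  T = 117
  X = 32
  L = 8
  S = 201 − 4·117 + 2·32 + 6·8 = -155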